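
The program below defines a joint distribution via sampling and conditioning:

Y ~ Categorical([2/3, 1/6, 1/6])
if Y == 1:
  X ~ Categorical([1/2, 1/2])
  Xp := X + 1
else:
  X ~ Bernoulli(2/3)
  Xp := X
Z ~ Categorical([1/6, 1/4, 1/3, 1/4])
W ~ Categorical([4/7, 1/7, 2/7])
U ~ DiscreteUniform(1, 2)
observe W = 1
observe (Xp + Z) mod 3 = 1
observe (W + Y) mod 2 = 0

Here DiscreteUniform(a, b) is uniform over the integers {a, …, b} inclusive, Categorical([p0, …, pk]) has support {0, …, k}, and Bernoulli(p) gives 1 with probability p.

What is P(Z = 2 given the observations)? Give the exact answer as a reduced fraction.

Enumerate traces; 6 have nonzero weight after conditioning:
  (Y=1, X=0, Z=0, W=1, U=1) weight 1/1008
  (Y=1, X=0, Z=0, W=1, U=2) weight 1/1008
  (Y=1, X=0, Z=3, W=1, U=1) weight 1/672
  (Y=1, X=0, Z=3, W=1, U=2) weight 1/672
  (Y=1, X=1, Z=2, W=1, U=1) weight 1/504
  (Y=1, X=1, Z=2, W=1, U=2) weight 1/504
Group by Z:
  weight(Z=0) = 1/504
  weight(Z=2) = 1/252
  weight(Z=3) = 1/336
Total weight = 1/504 + 1/252 + 1/336 = 1/112
P(Z=0 | obs) = 1/504 / 1/112 = 2/9
P(Z=2 | obs) = 1/252 / 1/112 = 4/9
P(Z=3 | obs) = 1/336 / 1/112 = 1/3

P(Z = 2 | obs) = 4/9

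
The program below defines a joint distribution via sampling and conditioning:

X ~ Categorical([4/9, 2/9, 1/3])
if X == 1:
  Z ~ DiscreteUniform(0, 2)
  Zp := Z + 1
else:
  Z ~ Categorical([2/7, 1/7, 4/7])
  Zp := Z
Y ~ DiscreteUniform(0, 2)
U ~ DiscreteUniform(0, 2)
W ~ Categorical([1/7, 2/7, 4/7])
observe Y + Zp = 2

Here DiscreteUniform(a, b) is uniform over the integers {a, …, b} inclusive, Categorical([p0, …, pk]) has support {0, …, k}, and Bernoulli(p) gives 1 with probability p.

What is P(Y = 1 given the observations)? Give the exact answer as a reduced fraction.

P(Y = 1 | obs) = 1/5

Enumerate traces; 72 have nonzero weight after conditioning:
  (X=0, Z=0, Y=2, U=0, W=0) weight 8/3969
  (X=0, Z=0, Y=2, U=0, W=1) weight 16/3969
  (X=0, Z=0, Y=2, U=0, W=2) weight 32/3969
  (X=0, Z=0, Y=2, U=1, W=0) weight 8/3969
  (X=0, Z=0, Y=2, U=1, W=1) weight 16/3969
  (X=0, Z=0, Y=2, U=1, W=2) weight 32/3969
  (X=0, Z=0, Y=2, U=2, W=0) weight 8/3969
  (X=0, Z=0, Y=2, U=2, W=1) weight 16/3969
  (X=0, Z=1, Y=1, U=0, W=0) weight 4/3969
  (X=0, Z=2, Y=0, U=0, W=0) weight 16/3969
  … 62 more
Group by Y:
  weight(Y=0) = 14/81
  weight(Y=1) = 5/81
  weight(Y=2) = 2/27
Total weight = 14/81 + 5/81 + 2/27 = 25/81
P(Y=0 | obs) = 14/81 / 25/81 = 14/25
P(Y=1 | obs) = 5/81 / 25/81 = 1/5
P(Y=2 | obs) = 2/27 / 25/81 = 6/25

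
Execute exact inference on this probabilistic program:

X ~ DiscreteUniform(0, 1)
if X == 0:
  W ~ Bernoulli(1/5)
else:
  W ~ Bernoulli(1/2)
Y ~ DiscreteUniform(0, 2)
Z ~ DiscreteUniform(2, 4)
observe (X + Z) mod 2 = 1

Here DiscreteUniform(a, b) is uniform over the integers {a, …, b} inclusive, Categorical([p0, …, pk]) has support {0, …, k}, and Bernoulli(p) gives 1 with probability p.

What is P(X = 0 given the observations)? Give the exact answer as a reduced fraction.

P(X = 0 | obs) = 1/3

Enumerate traces; 18 have nonzero weight after conditioning:
  (X=0, W=0, Y=0, Z=3) weight 2/45
  (X=0, W=0, Y=1, Z=3) weight 2/45
  (X=0, W=0, Y=2, Z=3) weight 2/45
  (X=0, W=1, Y=0, Z=3) weight 1/90
  (X=0, W=1, Y=1, Z=3) weight 1/90
  (X=0, W=1, Y=2, Z=3) weight 1/90
  (X=1, W=0, Y=0, Z=2) weight 1/36
  (X=1, W=0, Y=0, Z=4) weight 1/36
  … 10 more
Group by X:
  weight(X=0) = 1/6
  weight(X=1) = 1/3
Total weight = 1/6 + 1/3 = 1/2
P(X=0 | obs) = 1/6 / 1/2 = 1/3
P(X=1 | obs) = 1/3 / 1/2 = 2/3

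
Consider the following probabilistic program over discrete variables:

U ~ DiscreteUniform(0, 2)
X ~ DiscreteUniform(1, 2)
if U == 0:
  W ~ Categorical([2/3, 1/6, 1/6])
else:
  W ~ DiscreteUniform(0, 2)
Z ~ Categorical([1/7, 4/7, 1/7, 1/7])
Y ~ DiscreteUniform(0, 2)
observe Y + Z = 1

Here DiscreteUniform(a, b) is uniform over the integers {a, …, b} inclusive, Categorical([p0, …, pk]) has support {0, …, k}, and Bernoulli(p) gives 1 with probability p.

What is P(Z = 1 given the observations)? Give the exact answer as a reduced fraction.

P(Z = 1 | obs) = 4/5

Enumerate traces; 36 have nonzero weight after conditioning:
  (U=0, X=1, W=0, Z=0, Y=1) weight 1/189
  (U=0, X=1, W=0, Z=1, Y=0) weight 4/189
  (U=0, X=1, W=1, Z=0, Y=1) weight 1/756
  (U=0, X=1, W=1, Z=1, Y=0) weight 1/189
  (U=0, X=1, W=2, Z=0, Y=1) weight 1/756
  (U=0, X=1, W=2, Z=1, Y=0) weight 1/189
  (U=0, X=2, W=0, Z=0, Y=1) weight 1/189
  (U=0, X=2, W=0, Z=1, Y=0) weight 4/189
  … 28 more
Group by Z:
  weight(Z=0) = 1/21
  weight(Z=1) = 4/21
Total weight = 1/21 + 4/21 = 5/21
P(Z=0 | obs) = 1/21 / 5/21 = 1/5
P(Z=1 | obs) = 4/21 / 5/21 = 4/5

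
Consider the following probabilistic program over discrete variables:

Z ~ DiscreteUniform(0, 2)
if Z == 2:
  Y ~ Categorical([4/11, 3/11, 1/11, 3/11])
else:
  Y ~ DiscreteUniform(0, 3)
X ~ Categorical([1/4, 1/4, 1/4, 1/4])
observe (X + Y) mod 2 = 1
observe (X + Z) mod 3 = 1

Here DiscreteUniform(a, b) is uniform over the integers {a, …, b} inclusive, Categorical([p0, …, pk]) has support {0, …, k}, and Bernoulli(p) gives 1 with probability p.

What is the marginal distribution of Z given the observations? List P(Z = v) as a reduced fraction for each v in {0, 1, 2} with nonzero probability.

P(Z=0) = 11/45, P(Z=1) = 22/45, P(Z=2) = 4/15

Enumerate traces; 8 have nonzero weight after conditioning:
  (Z=0, Y=0, X=1) weight 1/48
  (Z=0, Y=2, X=1) weight 1/48
  (Z=1, Y=0, X=3) weight 1/48
  (Z=1, Y=1, X=0) weight 1/48
  (Z=1, Y=2, X=3) weight 1/48
  (Z=1, Y=3, X=0) weight 1/48
  (Z=2, Y=1, X=2) weight 1/44
  (Z=2, Y=3, X=2) weight 1/44
Group by Z:
  weight(Z=0) = 1/24
  weight(Z=1) = 1/12
  weight(Z=2) = 1/22
Total weight = 1/24 + 1/12 + 1/22 = 15/88
P(Z=0 | obs) = 1/24 / 15/88 = 11/45
P(Z=1 | obs) = 1/12 / 15/88 = 22/45
P(Z=2 | obs) = 1/22 / 15/88 = 4/15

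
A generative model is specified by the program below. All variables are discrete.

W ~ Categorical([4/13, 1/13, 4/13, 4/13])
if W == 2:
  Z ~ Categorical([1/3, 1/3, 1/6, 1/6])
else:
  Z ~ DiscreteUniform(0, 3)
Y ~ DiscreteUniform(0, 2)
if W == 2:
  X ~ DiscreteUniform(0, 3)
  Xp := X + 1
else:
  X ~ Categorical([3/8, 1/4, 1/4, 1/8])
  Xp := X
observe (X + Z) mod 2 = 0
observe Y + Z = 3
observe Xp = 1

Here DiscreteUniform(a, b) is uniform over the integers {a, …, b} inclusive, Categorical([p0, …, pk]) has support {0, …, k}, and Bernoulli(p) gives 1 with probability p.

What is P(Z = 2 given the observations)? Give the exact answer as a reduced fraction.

Enumerate traces; 7 have nonzero weight after conditioning:
  (W=0, Z=1, Y=2, X=1) weight 1/156
  (W=0, Z=3, Y=0, X=1) weight 1/156
  (W=1, Z=1, Y=2, X=1) weight 1/624
  (W=1, Z=3, Y=0, X=1) weight 1/624
  (W=2, Z=2, Y=1, X=0) weight 1/234
  (W=3, Z=1, Y=2, X=1) weight 1/156
  (W=3, Z=3, Y=0, X=1) weight 1/156
Group by Z:
  weight(Z=1) = 3/208
  weight(Z=2) = 1/234
  weight(Z=3) = 3/208
Total weight = 3/208 + 1/234 + 3/208 = 31/936
P(Z=1 | obs) = 3/208 / 31/936 = 27/62
P(Z=2 | obs) = 1/234 / 31/936 = 4/31
P(Z=3 | obs) = 3/208 / 31/936 = 27/62

P(Z = 2 | obs) = 4/31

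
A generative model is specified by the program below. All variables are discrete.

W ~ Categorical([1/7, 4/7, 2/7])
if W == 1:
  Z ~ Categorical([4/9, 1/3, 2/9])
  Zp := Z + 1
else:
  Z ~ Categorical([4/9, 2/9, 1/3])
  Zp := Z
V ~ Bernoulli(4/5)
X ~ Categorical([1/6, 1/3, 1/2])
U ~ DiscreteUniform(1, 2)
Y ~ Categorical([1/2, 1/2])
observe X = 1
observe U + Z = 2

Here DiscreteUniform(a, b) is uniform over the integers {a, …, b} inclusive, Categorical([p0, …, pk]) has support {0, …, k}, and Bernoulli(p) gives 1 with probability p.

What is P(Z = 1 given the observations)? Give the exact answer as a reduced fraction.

P(Z = 1 | obs) = 9/23

Enumerate traces; 24 have nonzero weight after conditioning:
  (W=0, Z=0, V=0, X=1, U=2, Y=0) weight 1/945
  (W=0, Z=0, V=0, X=1, U=2, Y=1) weight 1/945
  (W=0, Z=0, V=1, X=1, U=2, Y=0) weight 4/945
  (W=0, Z=0, V=1, X=1, U=2, Y=1) weight 4/945
  (W=0, Z=1, V=0, X=1, U=1, Y=0) weight 1/1890
  (W=0, Z=1, V=0, X=1, U=1, Y=1) weight 1/1890
  (W=0, Z=1, V=1, X=1, U=1, Y=0) weight 2/945
  (W=0, Z=1, V=1, X=1, U=1, Y=1) weight 2/945
  … 16 more
Group by Z:
  weight(Z=0) = 2/27
  weight(Z=1) = 1/21
Total weight = 2/27 + 1/21 = 23/189
P(Z=0 | obs) = 2/27 / 23/189 = 14/23
P(Z=1 | obs) = 1/21 / 23/189 = 9/23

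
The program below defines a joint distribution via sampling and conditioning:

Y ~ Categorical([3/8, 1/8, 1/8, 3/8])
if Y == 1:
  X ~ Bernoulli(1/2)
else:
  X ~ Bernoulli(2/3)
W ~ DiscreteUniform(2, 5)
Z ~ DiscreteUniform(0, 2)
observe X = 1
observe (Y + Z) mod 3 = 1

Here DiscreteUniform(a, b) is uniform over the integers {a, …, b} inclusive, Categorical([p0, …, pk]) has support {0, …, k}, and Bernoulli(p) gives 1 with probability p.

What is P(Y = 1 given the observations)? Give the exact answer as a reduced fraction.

P(Y = 1 | obs) = 3/31

Enumerate traces; 16 have nonzero weight after conditioning:
  (Y=0, X=1, W=2, Z=1) weight 1/48
  (Y=0, X=1, W=3, Z=1) weight 1/48
  (Y=0, X=1, W=4, Z=1) weight 1/48
  (Y=0, X=1, W=5, Z=1) weight 1/48
  (Y=1, X=1, W=2, Z=0) weight 1/192
  (Y=1, X=1, W=3, Z=0) weight 1/192
  (Y=1, X=1, W=4, Z=0) weight 1/192
  (Y=1, X=1, W=5, Z=0) weight 1/192
  (Y=2, X=1, W=2, Z=2) weight 1/144
  (Y=3, X=1, W=2, Z=1) weight 1/48
  … 6 more
Group by Y:
  weight(Y=0) = 1/12
  weight(Y=1) = 1/48
  weight(Y=2) = 1/36
  weight(Y=3) = 1/12
Total weight = 1/12 + 1/48 + 1/36 + 1/12 = 31/144
P(Y=0 | obs) = 1/12 / 31/144 = 12/31
P(Y=1 | obs) = 1/48 / 31/144 = 3/31
P(Y=2 | obs) = 1/36 / 31/144 = 4/31
P(Y=3 | obs) = 1/12 / 31/144 = 12/31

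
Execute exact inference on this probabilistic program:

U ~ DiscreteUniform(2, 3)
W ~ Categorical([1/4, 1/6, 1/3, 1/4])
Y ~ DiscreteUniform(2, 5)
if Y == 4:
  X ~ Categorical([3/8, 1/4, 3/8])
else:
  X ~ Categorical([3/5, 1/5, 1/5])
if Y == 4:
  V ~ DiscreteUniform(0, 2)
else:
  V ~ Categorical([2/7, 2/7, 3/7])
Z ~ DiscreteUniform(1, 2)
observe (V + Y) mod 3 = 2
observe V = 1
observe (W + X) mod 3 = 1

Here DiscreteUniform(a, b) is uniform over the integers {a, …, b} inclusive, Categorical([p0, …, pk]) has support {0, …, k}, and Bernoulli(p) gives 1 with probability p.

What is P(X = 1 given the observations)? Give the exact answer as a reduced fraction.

P(X = 1 | obs) = 2/5

Enumerate traces; 16 have nonzero weight after conditioning:
  (U=2, W=0, Y=4, X=1, V=1, Z=1) weight 1/768
  (U=2, W=0, Y=4, X=1, V=1, Z=2) weight 1/768
  (U=2, W=1, Y=4, X=0, V=1, Z=1) weight 1/768
  (U=2, W=1, Y=4, X=0, V=1, Z=2) weight 1/768
  (U=2, W=2, Y=4, X=2, V=1, Z=1) weight 1/384
  (U=2, W=2, Y=4, X=2, V=1, Z=2) weight 1/384
  (U=2, W=3, Y=4, X=1, V=1, Z=1) weight 1/768
  (U=2, W=3, Y=4, X=1, V=1, Z=2) weight 1/768
  … 8 more
Group by X:
  weight(X=0) = 1/192
  weight(X=1) = 1/96
  weight(X=2) = 1/96
Total weight = 1/192 + 1/96 + 1/96 = 5/192
P(X=0 | obs) = 1/192 / 5/192 = 1/5
P(X=1 | obs) = 1/96 / 5/192 = 2/5
P(X=2 | obs) = 1/96 / 5/192 = 2/5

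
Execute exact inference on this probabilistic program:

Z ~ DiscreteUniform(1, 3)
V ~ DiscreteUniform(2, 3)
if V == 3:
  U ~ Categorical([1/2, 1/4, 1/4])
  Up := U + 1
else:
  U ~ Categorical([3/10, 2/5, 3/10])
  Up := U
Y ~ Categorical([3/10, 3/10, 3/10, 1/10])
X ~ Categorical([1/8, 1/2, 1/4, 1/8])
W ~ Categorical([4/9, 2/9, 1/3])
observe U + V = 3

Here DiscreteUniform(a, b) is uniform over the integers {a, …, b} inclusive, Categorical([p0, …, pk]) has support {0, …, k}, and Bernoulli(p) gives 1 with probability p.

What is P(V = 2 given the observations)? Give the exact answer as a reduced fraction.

Enumerate traces; 288 have nonzero weight after conditioning:
  (Z=1, V=2, U=1, Y=0, X=0, W=0) weight 1/900
  (Z=1, V=2, U=1, Y=0, X=0, W=1) weight 1/1800
  (Z=1, V=2, U=1, Y=0, X=0, W=2) weight 1/1200
  (Z=1, V=2, U=1, Y=0, X=1, W=0) weight 1/225
  (Z=1, V=2, U=1, Y=0, X=1, W=1) weight 1/450
  (Z=1, V=2, U=1, Y=0, X=1, W=2) weight 1/300
  (Z=1, V=2, U=1, Y=0, X=2, W=0) weight 1/450
  (Z=1, V=2, U=1, Y=0, X=2, W=1) weight 1/900
  (Z=1, V=3, U=0, Y=0, X=0, W=0) weight 1/720
  … 279 more
Group by V:
  weight(V=2) = 1/5
  weight(V=3) = 1/4
Total weight = 1/5 + 1/4 = 9/20
P(V=2 | obs) = 1/5 / 9/20 = 4/9
P(V=3 | obs) = 1/4 / 9/20 = 5/9

P(V = 2 | obs) = 4/9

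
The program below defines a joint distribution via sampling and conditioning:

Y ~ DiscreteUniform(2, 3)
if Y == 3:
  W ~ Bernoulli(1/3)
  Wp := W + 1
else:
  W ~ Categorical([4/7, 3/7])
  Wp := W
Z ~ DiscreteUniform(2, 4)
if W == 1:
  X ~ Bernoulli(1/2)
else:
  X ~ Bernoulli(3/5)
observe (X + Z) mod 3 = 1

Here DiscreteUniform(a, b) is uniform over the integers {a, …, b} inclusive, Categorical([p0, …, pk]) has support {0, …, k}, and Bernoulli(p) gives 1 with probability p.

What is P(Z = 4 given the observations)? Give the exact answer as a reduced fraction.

P(Z = 4 | obs) = 46/105

Enumerate traces; 8 have nonzero weight after conditioning:
  (Y=2, W=0, Z=3, X=1) weight 2/35
  (Y=2, W=0, Z=4, X=0) weight 4/105
  (Y=2, W=1, Z=3, X=1) weight 1/28
  (Y=2, W=1, Z=4, X=0) weight 1/28
  (Y=3, W=0, Z=3, X=1) weight 1/15
  (Y=3, W=0, Z=4, X=0) weight 2/45
  (Y=3, W=1, Z=3, X=1) weight 1/36
  (Y=3, W=1, Z=4, X=0) weight 1/36
Group by Z:
  weight(Z=3) = 59/315
  weight(Z=4) = 46/315
Total weight = 59/315 + 46/315 = 1/3
P(Z=3 | obs) = 59/315 / 1/3 = 59/105
P(Z=4 | obs) = 46/315 / 1/3 = 46/105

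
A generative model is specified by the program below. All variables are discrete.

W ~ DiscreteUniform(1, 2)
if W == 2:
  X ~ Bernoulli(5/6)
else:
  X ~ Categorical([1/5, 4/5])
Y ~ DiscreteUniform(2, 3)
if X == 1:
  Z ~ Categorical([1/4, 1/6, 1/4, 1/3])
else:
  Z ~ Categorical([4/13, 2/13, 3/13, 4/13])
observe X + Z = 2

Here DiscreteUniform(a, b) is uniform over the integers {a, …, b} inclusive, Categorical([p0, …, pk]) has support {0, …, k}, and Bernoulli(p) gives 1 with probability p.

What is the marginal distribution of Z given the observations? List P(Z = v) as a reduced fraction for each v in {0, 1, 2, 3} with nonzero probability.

P(Z=1) = 637/835, P(Z=2) = 198/835

Enumerate traces; 8 have nonzero weight after conditioning:
  (W=1, X=0, Y=2, Z=2) weight 3/260
  (W=1, X=0, Y=3, Z=2) weight 3/260
  (W=1, X=1, Y=2, Z=1) weight 1/30
  (W=1, X=1, Y=3, Z=1) weight 1/30
  (W=2, X=0, Y=2, Z=2) weight 1/104
  (W=2, X=0, Y=3, Z=2) weight 1/104
  (W=2, X=1, Y=2, Z=1) weight 5/144
  (W=2, X=1, Y=3, Z=1) weight 5/144
Group by Z:
  weight(Z=1) = 49/360
  weight(Z=2) = 11/260
Total weight = 49/360 + 11/260 = 167/936
P(Z=1 | obs) = 49/360 / 167/936 = 637/835
P(Z=2 | obs) = 11/260 / 167/936 = 198/835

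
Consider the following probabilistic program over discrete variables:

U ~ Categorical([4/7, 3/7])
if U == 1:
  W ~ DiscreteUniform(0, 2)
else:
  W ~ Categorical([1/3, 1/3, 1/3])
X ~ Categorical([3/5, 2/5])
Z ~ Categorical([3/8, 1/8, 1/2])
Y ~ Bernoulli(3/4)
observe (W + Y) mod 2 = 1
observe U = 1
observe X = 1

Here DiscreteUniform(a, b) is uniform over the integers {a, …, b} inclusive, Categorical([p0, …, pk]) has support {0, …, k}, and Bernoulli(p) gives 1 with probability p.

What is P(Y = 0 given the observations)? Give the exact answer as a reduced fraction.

P(Y = 0 | obs) = 1/7

Enumerate traces; 9 have nonzero weight after conditioning:
  (U=1, W=0, X=1, Z=0, Y=1) weight 9/560
  (U=1, W=0, X=1, Z=1, Y=1) weight 3/560
  (U=1, W=0, X=1, Z=2, Y=1) weight 3/140
  (U=1, W=1, X=1, Z=0, Y=0) weight 3/560
  (U=1, W=1, X=1, Z=1, Y=0) weight 1/560
  (U=1, W=1, X=1, Z=2, Y=0) weight 1/140
  (U=1, W=2, X=1, Z=0, Y=1) weight 9/560
  (U=1, W=2, X=1, Z=1, Y=1) weight 3/560
  … 1 more
Group by Y:
  weight(Y=0) = 1/70
  weight(Y=1) = 3/35
Total weight = 1/70 + 3/35 = 1/10
P(Y=0 | obs) = 1/70 / 1/10 = 1/7
P(Y=1 | obs) = 3/35 / 1/10 = 6/7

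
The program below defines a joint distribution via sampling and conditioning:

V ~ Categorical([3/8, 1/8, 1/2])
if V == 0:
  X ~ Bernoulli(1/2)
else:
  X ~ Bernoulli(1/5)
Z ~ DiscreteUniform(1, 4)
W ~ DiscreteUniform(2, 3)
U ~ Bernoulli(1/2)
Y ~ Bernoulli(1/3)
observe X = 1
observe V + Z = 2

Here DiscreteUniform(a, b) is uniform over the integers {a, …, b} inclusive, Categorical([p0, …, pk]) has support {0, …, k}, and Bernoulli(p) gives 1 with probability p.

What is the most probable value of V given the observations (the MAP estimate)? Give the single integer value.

Enumerate traces; 16 have nonzero weight after conditioning:
  (V=0, X=1, Z=2, W=2, U=0, Y=0) weight 1/128
  (V=0, X=1, Z=2, W=2, U=0, Y=1) weight 1/256
  (V=0, X=1, Z=2, W=2, U=1, Y=0) weight 1/128
  (V=0, X=1, Z=2, W=2, U=1, Y=1) weight 1/256
  (V=0, X=1, Z=2, W=3, U=0, Y=0) weight 1/128
  (V=0, X=1, Z=2, W=3, U=0, Y=1) weight 1/256
  (V=0, X=1, Z=2, W=3, U=1, Y=0) weight 1/128
  (V=0, X=1, Z=2, W=3, U=1, Y=1) weight 1/256
  (V=1, X=1, Z=1, W=2, U=0, Y=0) weight 1/960
  … 7 more
Group by V:
  weight(V=0) = 3/64
  weight(V=1) = 1/160
Total weight = 3/64 + 1/160 = 17/320
P(V=0 | obs) = 3/64 / 17/320 = 15/17
P(V=1 | obs) = 1/160 / 17/320 = 2/17
argmax = 0

argmax_v P(V = v | obs) = 0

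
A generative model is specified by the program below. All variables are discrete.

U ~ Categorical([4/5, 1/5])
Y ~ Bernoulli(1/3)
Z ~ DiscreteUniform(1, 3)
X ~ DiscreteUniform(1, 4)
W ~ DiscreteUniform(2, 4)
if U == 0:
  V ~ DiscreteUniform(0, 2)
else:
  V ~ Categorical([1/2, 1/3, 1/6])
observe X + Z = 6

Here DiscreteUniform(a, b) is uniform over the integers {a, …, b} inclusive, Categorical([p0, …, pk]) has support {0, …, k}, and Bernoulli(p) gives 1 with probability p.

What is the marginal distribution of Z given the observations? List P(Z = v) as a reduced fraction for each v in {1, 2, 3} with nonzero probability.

Enumerate traces; 72 have nonzero weight after conditioning:
  (U=0, Y=0, Z=2, X=4, W=2, V=0) weight 2/405
  (U=0, Y=0, Z=2, X=4, W=2, V=1) weight 2/405
  (U=0, Y=0, Z=2, X=4, W=2, V=2) weight 2/405
  (U=0, Y=0, Z=2, X=4, W=3, V=0) weight 2/405
  (U=0, Y=0, Z=2, X=4, W=3, V=1) weight 2/405
  (U=0, Y=0, Z=2, X=4, W=3, V=2) weight 2/405
  (U=0, Y=0, Z=2, X=4, W=4, V=0) weight 2/405
  (U=0, Y=0, Z=2, X=4, W=4, V=1) weight 2/405
  (U=0, Y=0, Z=3, X=3, W=2, V=0) weight 2/405
  … 63 more
Group by Z:
  weight(Z=2) = 1/12
  weight(Z=3) = 1/12
Total weight = 1/12 + 1/12 = 1/6
P(Z=2 | obs) = 1/12 / 1/6 = 1/2
P(Z=3 | obs) = 1/12 / 1/6 = 1/2

P(Z=2) = 1/2, P(Z=3) = 1/2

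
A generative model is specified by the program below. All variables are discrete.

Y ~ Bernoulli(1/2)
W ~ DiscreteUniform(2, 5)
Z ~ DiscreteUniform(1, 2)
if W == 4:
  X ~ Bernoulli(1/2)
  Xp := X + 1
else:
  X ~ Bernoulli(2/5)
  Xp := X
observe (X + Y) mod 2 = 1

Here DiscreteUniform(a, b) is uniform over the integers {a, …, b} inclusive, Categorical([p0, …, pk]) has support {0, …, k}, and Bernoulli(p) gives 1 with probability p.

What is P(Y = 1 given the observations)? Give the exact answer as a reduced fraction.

P(Y = 1 | obs) = 23/40

Enumerate traces; 16 have nonzero weight after conditioning:
  (Y=0, W=2, Z=1, X=1) weight 1/40
  (Y=0, W=2, Z=2, X=1) weight 1/40
  (Y=0, W=3, Z=1, X=1) weight 1/40
  (Y=0, W=3, Z=2, X=1) weight 1/40
  (Y=0, W=4, Z=1, X=1) weight 1/32
  (Y=0, W=4, Z=2, X=1) weight 1/32
  (Y=0, W=5, Z=1, X=1) weight 1/40
  (Y=0, W=5, Z=2, X=1) weight 1/40
  (Y=1, W=2, Z=1, X=0) weight 3/80
  … 7 more
Group by Y:
  weight(Y=0) = 17/80
  weight(Y=1) = 23/80
Total weight = 17/80 + 23/80 = 1/2
P(Y=0 | obs) = 17/80 / 1/2 = 17/40
P(Y=1 | obs) = 23/80 / 1/2 = 23/40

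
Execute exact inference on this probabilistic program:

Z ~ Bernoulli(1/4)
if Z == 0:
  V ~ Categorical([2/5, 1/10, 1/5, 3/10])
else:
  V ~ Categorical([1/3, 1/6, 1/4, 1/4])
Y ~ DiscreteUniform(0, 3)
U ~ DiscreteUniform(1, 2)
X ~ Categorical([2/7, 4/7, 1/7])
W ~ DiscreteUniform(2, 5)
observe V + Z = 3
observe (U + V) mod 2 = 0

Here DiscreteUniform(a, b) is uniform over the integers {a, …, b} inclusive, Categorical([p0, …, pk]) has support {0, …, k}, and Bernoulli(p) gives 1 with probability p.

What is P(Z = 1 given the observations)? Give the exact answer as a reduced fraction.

Enumerate traces; 96 have nonzero weight after conditioning:
  (Z=0, V=3, Y=0, U=1, X=0, W=2) weight 9/4480
  (Z=0, V=3, Y=0, U=1, X=0, W=3) weight 9/4480
  (Z=0, V=3, Y=0, U=1, X=0, W=4) weight 9/4480
  (Z=0, V=3, Y=0, U=1, X=0, W=5) weight 9/4480
  (Z=0, V=3, Y=0, U=1, X=1, W=2) weight 9/2240
  (Z=0, V=3, Y=0, U=1, X=1, W=3) weight 9/2240
  (Z=0, V=3, Y=0, U=1, X=1, W=4) weight 9/2240
  (Z=0, V=3, Y=0, U=1, X=1, W=5) weight 9/2240
  (Z=1, V=2, Y=0, U=2, X=0, W=2) weight 1/1792
  … 87 more
Group by Z:
  weight(Z=0) = 9/80
  weight(Z=1) = 1/32
Total weight = 9/80 + 1/32 = 23/160
P(Z=0 | obs) = 9/80 / 23/160 = 18/23
P(Z=1 | obs) = 1/32 / 23/160 = 5/23

P(Z = 1 | obs) = 5/23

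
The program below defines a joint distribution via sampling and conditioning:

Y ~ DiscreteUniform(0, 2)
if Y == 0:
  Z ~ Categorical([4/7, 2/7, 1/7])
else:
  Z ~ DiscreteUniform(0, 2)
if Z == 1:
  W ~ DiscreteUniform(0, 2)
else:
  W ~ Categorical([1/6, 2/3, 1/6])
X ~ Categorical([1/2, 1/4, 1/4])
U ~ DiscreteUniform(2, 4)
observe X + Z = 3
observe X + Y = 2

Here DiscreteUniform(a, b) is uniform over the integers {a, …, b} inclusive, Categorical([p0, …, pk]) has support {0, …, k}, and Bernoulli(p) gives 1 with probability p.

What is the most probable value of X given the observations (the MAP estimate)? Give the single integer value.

Enumerate traces; 18 have nonzero weight after conditioning:
  (Y=0, Z=1, W=0, X=2, U=2) weight 1/378
  (Y=0, Z=1, W=0, X=2, U=3) weight 1/378
  (Y=0, Z=1, W=0, X=2, U=4) weight 1/378
  (Y=0, Z=1, W=1, X=2, U=2) weight 1/378
  (Y=0, Z=1, W=1, X=2, U=3) weight 1/378
  (Y=0, Z=1, W=1, X=2, U=4) weight 1/378
  (Y=0, Z=1, W=2, X=2, U=2) weight 1/378
  (Y=0, Z=1, W=2, X=2, U=3) weight 1/378
  (Y=1, Z=2, W=0, X=1, U=2) weight 1/648
  … 9 more
Group by X:
  weight(X=1) = 1/36
  weight(X=2) = 1/42
Total weight = 1/36 + 1/42 = 13/252
P(X=1 | obs) = 1/36 / 13/252 = 7/13
P(X=2 | obs) = 1/42 / 13/252 = 6/13
argmax = 1

argmax_v P(X = v | obs) = 1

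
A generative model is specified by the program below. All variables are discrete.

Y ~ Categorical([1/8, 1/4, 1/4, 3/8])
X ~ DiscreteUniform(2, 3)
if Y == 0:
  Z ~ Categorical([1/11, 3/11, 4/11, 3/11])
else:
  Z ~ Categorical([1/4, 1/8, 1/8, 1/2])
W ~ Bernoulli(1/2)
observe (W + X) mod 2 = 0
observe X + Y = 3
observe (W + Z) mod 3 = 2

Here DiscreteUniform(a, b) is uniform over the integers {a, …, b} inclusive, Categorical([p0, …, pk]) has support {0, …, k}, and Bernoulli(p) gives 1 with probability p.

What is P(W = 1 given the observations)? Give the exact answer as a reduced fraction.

Enumerate traces; 2 have nonzero weight after conditioning:
  (Y=0, X=3, Z=1, W=1) weight 3/352
  (Y=1, X=2, Z=2, W=0) weight 1/128
Group by W:
  weight(W=0) = 1/128
  weight(W=1) = 3/352
Total weight = 1/128 + 3/352 = 23/1408
P(W=0 | obs) = 1/128 / 23/1408 = 11/23
P(W=1 | obs) = 3/352 / 23/1408 = 12/23

P(W = 1 | obs) = 12/23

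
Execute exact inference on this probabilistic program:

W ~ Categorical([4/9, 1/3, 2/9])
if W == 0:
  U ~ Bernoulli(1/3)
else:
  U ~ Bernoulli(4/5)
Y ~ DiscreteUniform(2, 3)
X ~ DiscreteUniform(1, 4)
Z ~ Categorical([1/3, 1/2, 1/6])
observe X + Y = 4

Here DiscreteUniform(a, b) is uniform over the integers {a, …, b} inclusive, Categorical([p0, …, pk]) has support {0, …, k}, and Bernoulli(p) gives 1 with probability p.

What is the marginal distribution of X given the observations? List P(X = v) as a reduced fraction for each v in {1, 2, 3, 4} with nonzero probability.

Enumerate traces; 36 have nonzero weight after conditioning:
  (W=0, U=0, Y=2, X=2, Z=0) weight 1/81
  (W=0, U=0, Y=2, X=2, Z=1) weight 1/54
  (W=0, U=0, Y=2, X=2, Z=2) weight 1/162
  (W=0, U=0, Y=3, X=1, Z=0) weight 1/81
  (W=0, U=0, Y=3, X=1, Z=1) weight 1/54
  (W=0, U=0, Y=3, X=1, Z=2) weight 1/162
  (W=0, U=1, Y=2, X=2, Z=0) weight 1/162
  (W=0, U=1, Y=2, X=2, Z=1) weight 1/108
  … 28 more
Group by X:
  weight(X=1) = 1/8
  weight(X=2) = 1/8
Total weight = 1/8 + 1/8 = 1/4
P(X=1 | obs) = 1/8 / 1/4 = 1/2
P(X=2 | obs) = 1/8 / 1/4 = 1/2

P(X=1) = 1/2, P(X=2) = 1/2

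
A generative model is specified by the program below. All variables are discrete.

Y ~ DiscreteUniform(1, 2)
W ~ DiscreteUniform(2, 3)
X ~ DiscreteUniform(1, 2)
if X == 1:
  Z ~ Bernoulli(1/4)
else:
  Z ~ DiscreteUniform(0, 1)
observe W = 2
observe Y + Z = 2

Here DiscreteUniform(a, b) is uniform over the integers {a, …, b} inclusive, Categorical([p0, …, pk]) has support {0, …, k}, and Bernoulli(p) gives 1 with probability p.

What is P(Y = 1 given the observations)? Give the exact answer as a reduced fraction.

Enumerate traces; 4 have nonzero weight after conditioning:
  (Y=1, W=2, X=1, Z=1) weight 1/32
  (Y=1, W=2, X=2, Z=1) weight 1/16
  (Y=2, W=2, X=1, Z=0) weight 3/32
  (Y=2, W=2, X=2, Z=0) weight 1/16
Group by Y:
  weight(Y=1) = 3/32
  weight(Y=2) = 5/32
Total weight = 3/32 + 5/32 = 1/4
P(Y=1 | obs) = 3/32 / 1/4 = 3/8
P(Y=2 | obs) = 5/32 / 1/4 = 5/8

P(Y = 1 | obs) = 3/8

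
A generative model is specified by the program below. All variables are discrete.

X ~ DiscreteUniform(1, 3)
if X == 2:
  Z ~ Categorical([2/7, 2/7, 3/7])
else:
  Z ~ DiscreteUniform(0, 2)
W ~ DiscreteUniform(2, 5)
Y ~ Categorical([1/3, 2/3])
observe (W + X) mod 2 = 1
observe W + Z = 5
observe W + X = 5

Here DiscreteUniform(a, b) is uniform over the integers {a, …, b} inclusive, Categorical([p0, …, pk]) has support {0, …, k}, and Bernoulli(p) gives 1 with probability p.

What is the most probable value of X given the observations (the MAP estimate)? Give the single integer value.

argmax_v P(X = v | obs) = 2

Enumerate traces; 4 have nonzero weight after conditioning:
  (X=1, Z=1, W=4, Y=0) weight 1/108
  (X=1, Z=1, W=4, Y=1) weight 1/54
  (X=2, Z=2, W=3, Y=0) weight 1/84
  (X=2, Z=2, W=3, Y=1) weight 1/42
Group by X:
  weight(X=1) = 1/36
  weight(X=2) = 1/28
Total weight = 1/36 + 1/28 = 4/63
P(X=1 | obs) = 1/36 / 4/63 = 7/16
P(X=2 | obs) = 1/28 / 4/63 = 9/16
argmax = 2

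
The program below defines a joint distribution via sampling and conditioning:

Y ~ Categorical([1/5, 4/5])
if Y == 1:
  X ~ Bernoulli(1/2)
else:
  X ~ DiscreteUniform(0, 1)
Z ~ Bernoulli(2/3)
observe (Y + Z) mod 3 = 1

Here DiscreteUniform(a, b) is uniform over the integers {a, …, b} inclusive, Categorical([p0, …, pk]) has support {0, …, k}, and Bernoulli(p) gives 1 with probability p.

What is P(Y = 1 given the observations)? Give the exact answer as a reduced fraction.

Enumerate traces; 4 have nonzero weight after conditioning:
  (Y=0, X=0, Z=1) weight 1/15
  (Y=0, X=1, Z=1) weight 1/15
  (Y=1, X=0, Z=0) weight 2/15
  (Y=1, X=1, Z=0) weight 2/15
Group by Y:
  weight(Y=0) = 2/15
  weight(Y=1) = 4/15
Total weight = 2/15 + 4/15 = 2/5
P(Y=0 | obs) = 2/15 / 2/5 = 1/3
P(Y=1 | obs) = 4/15 / 2/5 = 2/3

P(Y = 1 | obs) = 2/3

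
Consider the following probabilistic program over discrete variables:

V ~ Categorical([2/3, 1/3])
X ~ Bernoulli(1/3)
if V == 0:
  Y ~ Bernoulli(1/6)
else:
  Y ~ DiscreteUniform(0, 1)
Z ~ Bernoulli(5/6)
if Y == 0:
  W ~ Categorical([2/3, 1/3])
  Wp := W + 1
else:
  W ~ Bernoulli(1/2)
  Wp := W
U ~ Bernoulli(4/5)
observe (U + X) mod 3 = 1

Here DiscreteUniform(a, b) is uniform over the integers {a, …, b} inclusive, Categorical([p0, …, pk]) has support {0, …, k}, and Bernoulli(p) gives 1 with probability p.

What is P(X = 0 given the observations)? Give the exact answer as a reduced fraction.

Enumerate traces; 32 have nonzero weight after conditioning:
  (V=0, X=0, Y=0, Z=0, W=0, U=1) weight 8/243
  (V=0, X=0, Y=0, Z=0, W=1, U=1) weight 4/243
  (V=0, X=0, Y=0, Z=1, W=0, U=1) weight 40/243
  (V=0, X=0, Y=0, Z=1, W=1, U=1) weight 20/243
  (V=0, X=0, Y=1, Z=0, W=0, U=1) weight 2/405
  (V=0, X=0, Y=1, Z=0, W=1, U=1) weight 2/405
  (V=0, X=0, Y=1, Z=1, W=0, U=1) weight 2/81
  (V=0, X=0, Y=1, Z=1, W=1, U=1) weight 2/81
  (V=0, X=1, Y=0, Z=0, W=0, U=0) weight 1/243
  … 23 more
Group by X:
  weight(X=0) = 8/15
  weight(X=1) = 1/15
Total weight = 8/15 + 1/15 = 3/5
P(X=0 | obs) = 8/15 / 3/5 = 8/9
P(X=1 | obs) = 1/15 / 3/5 = 1/9

P(X = 0 | obs) = 8/9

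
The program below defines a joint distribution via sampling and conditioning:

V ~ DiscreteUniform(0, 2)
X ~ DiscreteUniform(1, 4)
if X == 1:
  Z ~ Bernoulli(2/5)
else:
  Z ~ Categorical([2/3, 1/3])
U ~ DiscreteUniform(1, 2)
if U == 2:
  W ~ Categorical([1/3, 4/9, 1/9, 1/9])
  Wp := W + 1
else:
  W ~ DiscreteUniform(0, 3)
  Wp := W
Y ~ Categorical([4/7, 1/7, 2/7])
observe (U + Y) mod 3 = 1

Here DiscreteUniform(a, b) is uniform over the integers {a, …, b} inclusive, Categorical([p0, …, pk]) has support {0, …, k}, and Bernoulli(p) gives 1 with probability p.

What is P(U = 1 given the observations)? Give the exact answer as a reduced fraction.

P(U = 1 | obs) = 2/3

Enumerate traces; 192 have nonzero weight after conditioning:
  (V=0, X=1, Z=0, U=1, W=0, Y=0) weight 1/280
  (V=0, X=1, Z=0, U=1, W=1, Y=0) weight 1/280
  (V=0, X=1, Z=0, U=1, W=2, Y=0) weight 1/280
  (V=0, X=1, Z=0, U=1, W=3, Y=0) weight 1/280
  (V=0, X=1, Z=0, U=2, W=0, Y=2) weight 1/420
  (V=0, X=1, Z=0, U=2, W=1, Y=2) weight 1/315
  (V=0, X=1, Z=0, U=2, W=2, Y=2) weight 1/1260
  (V=0, X=1, Z=0, U=2, W=3, Y=2) weight 1/1260
  … 184 more
Group by U:
  weight(U=1) = 2/7
  weight(U=2) = 1/7
Total weight = 2/7 + 1/7 = 3/7
P(U=1 | obs) = 2/7 / 3/7 = 2/3
P(U=2 | obs) = 1/7 / 3/7 = 1/3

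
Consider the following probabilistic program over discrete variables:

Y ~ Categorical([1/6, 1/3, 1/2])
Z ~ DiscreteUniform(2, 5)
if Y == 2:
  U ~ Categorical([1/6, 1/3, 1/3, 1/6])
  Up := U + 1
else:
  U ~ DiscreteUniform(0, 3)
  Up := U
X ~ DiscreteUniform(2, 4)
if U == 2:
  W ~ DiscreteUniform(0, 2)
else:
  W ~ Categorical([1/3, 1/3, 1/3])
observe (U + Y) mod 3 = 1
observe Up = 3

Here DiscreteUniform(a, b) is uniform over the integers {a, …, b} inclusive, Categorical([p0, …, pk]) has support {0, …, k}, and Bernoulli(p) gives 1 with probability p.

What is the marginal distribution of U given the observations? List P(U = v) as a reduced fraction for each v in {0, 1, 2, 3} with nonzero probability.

Enumerate traces; 72 have nonzero weight after conditioning:
  (Y=1, Z=2, U=3, X=2, W=0) weight 1/432
  (Y=1, Z=2, U=3, X=2, W=1) weight 1/432
  (Y=1, Z=2, U=3, X=2, W=2) weight 1/432
  (Y=1, Z=2, U=3, X=3, W=0) weight 1/432
  (Y=1, Z=2, U=3, X=3, W=1) weight 1/432
  (Y=1, Z=2, U=3, X=3, W=2) weight 1/432
  (Y=1, Z=2, U=3, X=4, W=0) weight 1/432
  (Y=1, Z=2, U=3, X=4, W=1) weight 1/432
  (Y=2, Z=2, U=2, X=2, W=0) weight 1/216
  … 63 more
Group by U:
  weight(U=2) = 1/6
  weight(U=3) = 1/12
Total weight = 1/6 + 1/12 = 1/4
P(U=2 | obs) = 1/6 / 1/4 = 2/3
P(U=3 | obs) = 1/12 / 1/4 = 1/3

P(U=2) = 2/3, P(U=3) = 1/3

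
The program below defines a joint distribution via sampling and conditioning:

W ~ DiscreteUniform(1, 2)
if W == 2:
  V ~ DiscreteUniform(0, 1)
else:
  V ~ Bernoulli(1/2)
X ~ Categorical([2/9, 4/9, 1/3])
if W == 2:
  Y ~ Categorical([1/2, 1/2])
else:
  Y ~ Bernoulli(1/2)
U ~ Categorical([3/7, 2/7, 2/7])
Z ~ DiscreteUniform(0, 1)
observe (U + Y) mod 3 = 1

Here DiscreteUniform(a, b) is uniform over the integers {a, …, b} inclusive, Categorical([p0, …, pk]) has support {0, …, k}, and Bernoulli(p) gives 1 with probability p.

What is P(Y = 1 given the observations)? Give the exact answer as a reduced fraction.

P(Y = 1 | obs) = 3/5

Enumerate traces; 48 have nonzero weight after conditioning:
  (W=1, V=0, X=0, Y=0, U=1, Z=0) weight 1/252
  (W=1, V=0, X=0, Y=0, U=1, Z=1) weight 1/252
  (W=1, V=0, X=0, Y=1, U=0, Z=0) weight 1/168
  (W=1, V=0, X=0, Y=1, U=0, Z=1) weight 1/168
  (W=1, V=0, X=1, Y=0, U=1, Z=0) weight 1/126
  (W=1, V=0, X=1, Y=0, U=1, Z=1) weight 1/126
  (W=1, V=0, X=1, Y=1, U=0, Z=0) weight 1/84
  (W=1, V=0, X=1, Y=1, U=0, Z=1) weight 1/84
  … 40 more
Group by Y:
  weight(Y=0) = 1/7
  weight(Y=1) = 3/14
Total weight = 1/7 + 3/14 = 5/14
P(Y=0 | obs) = 1/7 / 5/14 = 2/5
P(Y=1 | obs) = 3/14 / 5/14 = 3/5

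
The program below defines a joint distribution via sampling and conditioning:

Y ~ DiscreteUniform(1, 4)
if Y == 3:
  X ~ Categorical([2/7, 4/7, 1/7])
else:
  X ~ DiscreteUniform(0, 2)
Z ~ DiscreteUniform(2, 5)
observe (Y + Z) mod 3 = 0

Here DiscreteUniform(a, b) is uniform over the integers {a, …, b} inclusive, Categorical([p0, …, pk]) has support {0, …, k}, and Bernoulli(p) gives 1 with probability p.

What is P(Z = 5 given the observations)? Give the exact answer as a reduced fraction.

Enumerate traces; 18 have nonzero weight after conditioning:
  (Y=1, X=0, Z=2) weight 1/48
  (Y=1, X=0, Z=5) weight 1/48
  (Y=1, X=1, Z=2) weight 1/48
  (Y=1, X=1, Z=5) weight 1/48
  (Y=1, X=2, Z=2) weight 1/48
  (Y=1, X=2, Z=5) weight 1/48
  (Y=2, X=0, Z=4) weight 1/48
  (Y=2, X=1, Z=4) weight 1/48
  (Y=3, X=0, Z=3) weight 1/56
  … 9 more
Group by Z:
  weight(Z=2) = 1/8
  weight(Z=3) = 1/16
  weight(Z=4) = 1/16
  weight(Z=5) = 1/8
Total weight = 1/8 + 1/16 + 1/16 + 1/8 = 3/8
P(Z=2 | obs) = 1/8 / 3/8 = 1/3
P(Z=3 | obs) = 1/16 / 3/8 = 1/6
P(Z=4 | obs) = 1/16 / 3/8 = 1/6
P(Z=5 | obs) = 1/8 / 3/8 = 1/3

P(Z = 5 | obs) = 1/3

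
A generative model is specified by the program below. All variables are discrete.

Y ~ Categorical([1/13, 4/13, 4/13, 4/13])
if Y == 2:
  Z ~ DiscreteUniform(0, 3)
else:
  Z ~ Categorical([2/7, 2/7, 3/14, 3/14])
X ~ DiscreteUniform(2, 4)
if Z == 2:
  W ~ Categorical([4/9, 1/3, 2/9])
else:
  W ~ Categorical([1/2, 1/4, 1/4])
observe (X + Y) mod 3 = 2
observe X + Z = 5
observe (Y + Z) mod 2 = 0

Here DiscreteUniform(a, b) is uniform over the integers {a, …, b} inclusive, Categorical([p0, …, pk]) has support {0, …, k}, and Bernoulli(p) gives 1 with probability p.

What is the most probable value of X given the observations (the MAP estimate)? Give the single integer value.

Enumerate traces; 9 have nonzero weight after conditioning:
  (Y=1, Z=1, X=4, W=0) weight 4/273
  (Y=1, Z=1, X=4, W=1) weight 2/273
  (Y=1, Z=1, X=4, W=2) weight 2/273
  (Y=2, Z=2, X=3, W=0) weight 4/351
  (Y=2, Z=2, X=3, W=1) weight 1/117
  (Y=2, Z=2, X=3, W=2) weight 2/351
  (Y=3, Z=3, X=2, W=0) weight 1/91
  (Y=3, Z=3, X=2, W=1) weight 1/182
  … 1 more
Group by X:
  weight(X=2) = 2/91
  weight(X=3) = 1/39
  weight(X=4) = 8/273
Total weight = 2/91 + 1/39 + 8/273 = 1/13
P(X=2 | obs) = 2/91 / 1/13 = 2/7
P(X=3 | obs) = 1/39 / 1/13 = 1/3
P(X=4 | obs) = 8/273 / 1/13 = 8/21
argmax = 4

argmax_v P(X = v | obs) = 4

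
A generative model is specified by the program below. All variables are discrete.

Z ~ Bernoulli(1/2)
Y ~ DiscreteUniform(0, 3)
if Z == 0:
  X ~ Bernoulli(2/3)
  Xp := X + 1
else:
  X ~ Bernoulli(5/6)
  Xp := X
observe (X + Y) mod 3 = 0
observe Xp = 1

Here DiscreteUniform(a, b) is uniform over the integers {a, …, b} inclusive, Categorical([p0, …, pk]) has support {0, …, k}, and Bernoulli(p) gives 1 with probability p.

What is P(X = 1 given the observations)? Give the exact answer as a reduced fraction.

P(X = 1 | obs) = 5/9

Enumerate traces; 3 have nonzero weight after conditioning:
  (Z=0, Y=0, X=0) weight 1/24
  (Z=0, Y=3, X=0) weight 1/24
  (Z=1, Y=2, X=1) weight 5/48
Group by X:
  weight(X=0) = 1/12
  weight(X=1) = 5/48
Total weight = 1/12 + 5/48 = 3/16
P(X=0 | obs) = 1/12 / 3/16 = 4/9
P(X=1 | obs) = 5/48 / 3/16 = 5/9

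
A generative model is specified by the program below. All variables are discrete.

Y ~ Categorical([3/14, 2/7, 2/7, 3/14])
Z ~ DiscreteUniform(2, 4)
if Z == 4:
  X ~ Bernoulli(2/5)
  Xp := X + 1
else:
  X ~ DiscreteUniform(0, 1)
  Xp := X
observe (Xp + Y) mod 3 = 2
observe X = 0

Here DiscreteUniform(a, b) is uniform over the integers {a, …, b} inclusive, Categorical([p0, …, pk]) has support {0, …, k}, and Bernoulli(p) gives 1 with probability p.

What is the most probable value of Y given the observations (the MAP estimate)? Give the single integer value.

Enumerate traces; 3 have nonzero weight after conditioning:
  (Y=1, Z=4, X=0) weight 2/35
  (Y=2, Z=2, X=0) weight 1/21
  (Y=2, Z=3, X=0) weight 1/21
Group by Y:
  weight(Y=1) = 2/35
  weight(Y=2) = 2/21
Total weight = 2/35 + 2/21 = 16/105
P(Y=1 | obs) = 2/35 / 16/105 = 3/8
P(Y=2 | obs) = 2/21 / 16/105 = 5/8
argmax = 2

argmax_v P(Y = v | obs) = 2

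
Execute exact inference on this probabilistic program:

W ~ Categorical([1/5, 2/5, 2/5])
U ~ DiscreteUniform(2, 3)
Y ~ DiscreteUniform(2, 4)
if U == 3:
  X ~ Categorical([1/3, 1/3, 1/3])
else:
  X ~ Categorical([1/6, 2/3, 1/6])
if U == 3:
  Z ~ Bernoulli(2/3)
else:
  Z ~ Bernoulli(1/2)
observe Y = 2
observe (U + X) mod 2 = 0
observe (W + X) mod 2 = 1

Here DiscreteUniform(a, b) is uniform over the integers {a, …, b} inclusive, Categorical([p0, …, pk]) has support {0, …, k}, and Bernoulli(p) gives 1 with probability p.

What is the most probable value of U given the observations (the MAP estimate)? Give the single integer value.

argmax_v P(U = v | obs) = 3

Enumerate traces; 8 have nonzero weight after conditioning:
  (W=0, U=3, Y=2, X=1, Z=0) weight 1/270
  (W=0, U=3, Y=2, X=1, Z=1) weight 1/135
  (W=1, U=2, Y=2, X=0, Z=0) weight 1/180
  (W=1, U=2, Y=2, X=0, Z=1) weight 1/180
  (W=1, U=2, Y=2, X=2, Z=0) weight 1/180
  (W=1, U=2, Y=2, X=2, Z=1) weight 1/180
  (W=2, U=3, Y=2, X=1, Z=0) weight 1/135
  (W=2, U=3, Y=2, X=1, Z=1) weight 2/135
Group by U:
  weight(U=2) = 1/45
  weight(U=3) = 1/30
Total weight = 1/45 + 1/30 = 1/18
P(U=2 | obs) = 1/45 / 1/18 = 2/5
P(U=3 | obs) = 1/30 / 1/18 = 3/5
argmax = 3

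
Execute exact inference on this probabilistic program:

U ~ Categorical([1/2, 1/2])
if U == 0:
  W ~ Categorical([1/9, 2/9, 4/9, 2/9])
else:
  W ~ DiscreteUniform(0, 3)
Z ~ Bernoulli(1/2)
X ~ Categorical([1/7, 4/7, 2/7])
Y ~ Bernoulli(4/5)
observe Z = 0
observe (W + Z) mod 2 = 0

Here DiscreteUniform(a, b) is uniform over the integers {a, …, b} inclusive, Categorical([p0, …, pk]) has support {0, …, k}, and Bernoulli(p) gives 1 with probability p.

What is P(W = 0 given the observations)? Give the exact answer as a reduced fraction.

P(W = 0 | obs) = 13/38

Enumerate traces; 24 have nonzero weight after conditioning:
  (U=0, W=0, Z=0, X=0, Y=0) weight 1/1260
  (U=0, W=0, Z=0, X=0, Y=1) weight 1/315
  (U=0, W=0, Z=0, X=1, Y=0) weight 1/315
  (U=0, W=0, Z=0, X=1, Y=1) weight 4/315
  (U=0, W=0, Z=0, X=2, Y=0) weight 1/630
  (U=0, W=0, Z=0, X=2, Y=1) weight 2/315
  (U=0, W=2, Z=0, X=0, Y=0) weight 1/315
  (U=0, W=2, Z=0, X=0, Y=1) weight 4/315
  … 16 more
Group by W:
  weight(W=0) = 13/144
  weight(W=2) = 25/144
Total weight = 13/144 + 25/144 = 19/72
P(W=0 | obs) = 13/144 / 19/72 = 13/38
P(W=2 | obs) = 25/144 / 19/72 = 25/38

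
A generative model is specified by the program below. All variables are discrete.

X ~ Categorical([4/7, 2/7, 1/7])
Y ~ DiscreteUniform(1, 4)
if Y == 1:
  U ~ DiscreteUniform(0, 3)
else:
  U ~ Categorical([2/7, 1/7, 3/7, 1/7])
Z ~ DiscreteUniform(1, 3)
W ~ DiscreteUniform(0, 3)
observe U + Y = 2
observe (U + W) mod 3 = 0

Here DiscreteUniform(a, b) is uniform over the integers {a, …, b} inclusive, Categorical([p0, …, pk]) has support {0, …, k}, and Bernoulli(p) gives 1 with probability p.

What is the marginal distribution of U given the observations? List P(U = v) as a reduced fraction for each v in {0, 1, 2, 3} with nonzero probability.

Enumerate traces; 27 have nonzero weight after conditioning:
  (X=0, Y=1, U=1, Z=1, W=2) weight 1/336
  (X=0, Y=1, U=1, Z=2, W=2) weight 1/336
  (X=0, Y=1, U=1, Z=3, W=2) weight 1/336
  (X=0, Y=2, U=0, Z=1, W=0) weight 1/294
  (X=0, Y=2, U=0, Z=1, W=3) weight 1/294
  (X=0, Y=2, U=0, Z=2, W=0) weight 1/294
  (X=0, Y=2, U=0, Z=2, W=3) weight 1/294
  (X=0, Y=2, U=0, Z=3, W=0) weight 1/294
  … 19 more
Group by U:
  weight(U=0) = 1/28
  weight(U=1) = 1/64
Total weight = 1/28 + 1/64 = 23/448
P(U=0 | obs) = 1/28 / 23/448 = 16/23
P(U=1 | obs) = 1/64 / 23/448 = 7/23

P(U=0) = 16/23, P(U=1) = 7/23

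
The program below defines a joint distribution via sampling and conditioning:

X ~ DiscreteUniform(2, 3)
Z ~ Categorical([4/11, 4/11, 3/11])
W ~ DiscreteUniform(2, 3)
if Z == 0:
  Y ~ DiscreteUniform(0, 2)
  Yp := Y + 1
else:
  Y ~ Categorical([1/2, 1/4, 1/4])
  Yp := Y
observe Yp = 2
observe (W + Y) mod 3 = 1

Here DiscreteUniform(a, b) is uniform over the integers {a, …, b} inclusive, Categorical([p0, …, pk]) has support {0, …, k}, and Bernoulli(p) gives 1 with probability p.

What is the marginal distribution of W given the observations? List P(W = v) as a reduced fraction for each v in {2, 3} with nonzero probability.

P(W=2) = 21/37, P(W=3) = 16/37

Enumerate traces; 6 have nonzero weight after conditioning:
  (X=2, Z=0, W=3, Y=1) weight 1/33
  (X=2, Z=1, W=2, Y=2) weight 1/44
  (X=2, Z=2, W=2, Y=2) weight 3/176
  (X=3, Z=0, W=3, Y=1) weight 1/33
  (X=3, Z=1, W=2, Y=2) weight 1/44
  (X=3, Z=2, W=2, Y=2) weight 3/176
Group by W:
  weight(W=2) = 7/88
  weight(W=3) = 2/33
Total weight = 7/88 + 2/33 = 37/264
P(W=2 | obs) = 7/88 / 37/264 = 21/37
P(W=3 | obs) = 2/33 / 37/264 = 16/37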